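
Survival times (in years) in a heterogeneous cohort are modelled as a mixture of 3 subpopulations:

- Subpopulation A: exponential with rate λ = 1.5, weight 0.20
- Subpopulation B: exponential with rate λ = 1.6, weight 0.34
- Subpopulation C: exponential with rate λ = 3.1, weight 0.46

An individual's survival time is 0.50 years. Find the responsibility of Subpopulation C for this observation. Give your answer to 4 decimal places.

0.4394

By Bayes' theorem, P(k | x) = π_k f_k(x) / Σ_j π_j f_j(x).
Exponential densities:
  p_A = 1.5·e^(−1.5·0.50) = 1.5·e^(−0.7500) = 0.70855
  p_B = 1.6·e^(−1.6·0.50) = 1.6·e^(−0.8000) = 0.718926
  p_C = 3.1·e^(−3.1·0.50) = 3.1·e^(−1.5500) = 0.657969
Multiply by the mixture weights:
  π_A·p_A = 0.20 × 0.70855 = 0.14171
  π_B·p_B = 0.34 × 0.718926 = 0.244435
  π_C·p_C = 0.46 × 0.657969 = 0.302666
Marginal: 0.14171 + 0.244435 + 0.302666 = 0.688811
P(Subpopulation C | x) = 0.302666 / 0.688811 ≈ 0.4394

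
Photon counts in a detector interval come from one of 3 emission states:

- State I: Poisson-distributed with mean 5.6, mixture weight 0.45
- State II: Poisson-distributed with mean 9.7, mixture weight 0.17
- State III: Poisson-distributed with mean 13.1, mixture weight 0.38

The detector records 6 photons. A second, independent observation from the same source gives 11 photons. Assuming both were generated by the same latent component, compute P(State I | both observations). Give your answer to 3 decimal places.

The responsibility of component k is P(Z=k) f_k(x) divided by Σ_j P(Z=j) f_j(x).
Since both observations come from the same component, the likelihood for component k is f_k(x₁)·f_k(x₂).
  f_I = [e^(−5.6)·5.6^6/6! = 0.158397] × [0.0157349] = 0.00249236
  f_II = [e^(−9.7)·9.7^6/6! = 0.0708992] × [0.109819] = 0.00778607
  f_III = [e^(−13.1)·13.1^6/6! = 0.0143561] × [0.0999012] = 0.0014342
Unnormalised posteriors:
  P(Z=I)·f_I = 0.45 × 0.00249236 = 0.00112156
  P(Z=II)·f_II = 0.17 × 0.00778607 = 0.00132363
  P(Z=III)·f_III = 0.38 × 0.0014342 = 0.000544994
Denominator: 0.00112156 + 0.00132363 + 0.000544994 = 0.00299019
P(State I | x₁, x₂) ≈ 0.375

0.375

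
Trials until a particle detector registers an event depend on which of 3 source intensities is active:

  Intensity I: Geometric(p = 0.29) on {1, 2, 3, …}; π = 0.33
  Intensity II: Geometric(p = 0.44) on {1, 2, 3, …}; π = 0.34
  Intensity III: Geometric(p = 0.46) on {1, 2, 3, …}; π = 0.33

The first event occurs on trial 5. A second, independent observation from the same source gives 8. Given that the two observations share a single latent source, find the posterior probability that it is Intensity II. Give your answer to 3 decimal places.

By Bayes' theorem, P(k | x) = w_k f_k(x) / Σ_j w_j f_j(x).
Since both observations come from the same component, the likelihood for component k is f_k(x₁)·f_k(x₂).
  p_I = [0.29·(1−0.29)^4 = 0.29·0.254117 = 0.0736939] × [0.0263758] = 0.00194374
  p_II = [0.44·(1−0.44)^4 = 0.44·0.098345 = 0.0432718] × [0.00759922] = 0.000328832
  p_III = [0.46·(1−0.46)^4 = 0.46·0.0850306 = 0.0391141] × [0.00615906] = 0.000240906
Weight by the priors:
  w_I·p_I = 0.33 × 0.00194374 = 0.000641434
  w_II·p_II = 0.34 × 0.000328832 = 0.000111803
  w_III·p_III = 0.33 × 0.000240906 = 7.94989e-05
Marginal: 0.000641434 + 0.000111803 + 7.94989e-05 = 0.000832735
P(Intensity II | x₁,x₂) ≈ 0.134

0.134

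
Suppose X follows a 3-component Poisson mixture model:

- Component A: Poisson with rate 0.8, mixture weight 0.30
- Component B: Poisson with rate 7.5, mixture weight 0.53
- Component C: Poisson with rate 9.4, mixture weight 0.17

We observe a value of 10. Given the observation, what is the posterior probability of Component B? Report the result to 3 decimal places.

Posterior ∝ prior × likelihood, so P(k | x) ∝ π_k f_k(x); normalise over all components.
Component likelihoods at x = 10:
  L_A = e^(−0.8)·0.8^10/10! = 1.32954e-08
  L_B = e^(−7.5)·7.5^10/10! = 0.0858304
  L_C = e^(−9.4)·9.4^10/10! = 0.122786
Weight by the priors:
  π_A·L_A = 0.30 × 1.32954e-08 = 3.98862e-09
  π_B·L_B = 0.53 × 0.0858304 = 0.0454901
  π_C·L_C = 0.17 × 0.122786 = 0.0208735
Evidence: 3.98862e-09 + 0.0454901 + 0.0208735 = 0.0663636
Responsibility of Component B: 0.0454901 / 0.0663636 ≈ 0.685

0.685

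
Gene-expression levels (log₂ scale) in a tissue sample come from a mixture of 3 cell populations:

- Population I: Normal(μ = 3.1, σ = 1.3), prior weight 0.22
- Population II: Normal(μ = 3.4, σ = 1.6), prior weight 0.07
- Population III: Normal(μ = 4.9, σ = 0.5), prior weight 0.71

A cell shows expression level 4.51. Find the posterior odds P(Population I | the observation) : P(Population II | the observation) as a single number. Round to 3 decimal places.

2.733

The posterior odds equal the prior odds times the likelihood ratio: (P(Z=i)/P(Z=j))·(f_i(x)/f_j(x)).
Component likelihoods at x = 4.51:
  p_I = 0.170419
  p_II = 0.196011
  p_III = 0.58861
Posterior odds = (P(Z=I)·p_I) / (P(Z=II)·p_II) = (0.22·0.170419) / (0.07·0.196011) = 0.0374921 / 0.0137207 ≈ 2.733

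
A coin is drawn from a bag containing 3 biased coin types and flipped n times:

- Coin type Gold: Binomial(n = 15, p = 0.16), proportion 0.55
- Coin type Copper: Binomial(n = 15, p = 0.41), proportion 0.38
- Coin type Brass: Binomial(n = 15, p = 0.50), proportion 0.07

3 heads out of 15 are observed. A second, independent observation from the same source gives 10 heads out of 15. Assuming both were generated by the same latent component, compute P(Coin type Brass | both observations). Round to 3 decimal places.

0.127

Posterior ∝ prior × likelihood, so P(k | x) ∝ π_k f_k(x); normalise over all components.
Since both observations come from the same component, the likelihood for component k is f_k(x₁)·f_k(x₂).
  f_Gold = [0.229997] × [1.38087e-05] = 3.17596e-06
  f_Copper = [0.0557939] × [0.0288173] = 0.00160783
  f_Brass = [0.0138855] × [0.0916443] = 0.00127253
Weight by the priors:
  π_Gold·f_Gold = 0.55 × 3.17596e-06 = 1.74678e-06
  π_Copper·f_Copper = 0.38 × 0.00160783 = 0.000610977
  π_Brass·f_Brass = 0.07 × 0.00127253 = 8.90769e-05
Denominator: 1.74678e-06 + 0.000610977 + 8.90769e-05 = 0.0007018
Responsibility of Coin type Brass: 8.90769e-05 / 0.0007018 ≈ 0.127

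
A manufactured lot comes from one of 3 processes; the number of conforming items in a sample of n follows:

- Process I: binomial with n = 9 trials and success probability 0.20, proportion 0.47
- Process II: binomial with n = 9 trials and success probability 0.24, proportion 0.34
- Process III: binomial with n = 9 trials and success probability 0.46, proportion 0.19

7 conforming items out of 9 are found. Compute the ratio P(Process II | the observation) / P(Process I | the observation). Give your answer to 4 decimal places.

2.3394

The posterior odds equal the prior odds times the likelihood ratio: (P(Z=i)/P(Z=j))·(f_i(x)/f_j(x)).
Component likelihoods at x = 7 conforming items out of 9:
  f_I = C(9,7)·0.20^7·0.80^2 = 36·1.28e-05·0.64 = 0.000294912
  f_II = C(9,7)·0.24^7·0.76^2 = 36·4.58647e-05·0.5776 = 0.000953693
  f_III = C(9,7)·0.46^7·0.54^2 = 36·0.00435818·0.2916 = 0.0457504
Posterior odds = (P(Z=II)·f_II) / (P(Z=I)·f_I) = (0.34·0.000953693) / (0.47·0.000294912) = 0.000324255 / 0.000138609 ≈ 2.3394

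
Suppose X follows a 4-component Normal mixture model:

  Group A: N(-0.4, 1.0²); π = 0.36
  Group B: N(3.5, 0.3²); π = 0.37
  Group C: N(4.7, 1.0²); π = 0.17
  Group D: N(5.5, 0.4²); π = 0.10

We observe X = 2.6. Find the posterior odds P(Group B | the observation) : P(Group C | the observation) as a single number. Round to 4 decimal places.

Posterior odds = (w_i f_i(x)) / (w_j f_j(x)); the normalising sum cancels.
Normal densities:
  f_A = 0.00443185
  f_B = 0.0147728
  f_C = 0.0439836
  f_D = 3.84634e-12
Odds = (0.37/0.17) × (0.0147728/0.0439836) = 2.17647 × 0.335871 ≈ 0.7310

0.7310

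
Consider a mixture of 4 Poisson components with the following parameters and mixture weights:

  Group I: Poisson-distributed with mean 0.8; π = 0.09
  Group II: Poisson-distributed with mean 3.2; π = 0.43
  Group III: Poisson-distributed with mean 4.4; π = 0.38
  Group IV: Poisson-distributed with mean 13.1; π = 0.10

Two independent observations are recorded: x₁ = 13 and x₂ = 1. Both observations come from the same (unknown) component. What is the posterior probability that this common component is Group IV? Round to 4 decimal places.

0.0267

P(component k | x) = π_k·f_k(x) / marginal(x), where marginal(x) = Σ_j π_j·f_j(x).
Since both observations come from the same component, the likelihood for component k is f_k(x₁)·f_k(x₂).
  p_I = [3.96692e-12] × [0.359463] = 1.42596e-12
  p_II = [2.41506e-05] × [0.130439] = 3.15018e-06
  p_III = [0.000456782] × [0.0540203] = 2.46755e-05
  p_IV = [0.109898] × [2.67925e-05] = 2.94444e-06
Prior × likelihood for each component:
  π_I·p_I = 0.09 × 1.42596e-12 = 1.28337e-13
  π_II·p_II = 0.43 × 3.15018e-06 = 1.35458e-06
  π_III·p_III = 0.38 × 2.46755e-05 = 9.37668e-06
  π_IV·p_IV = 0.10 × 2.94444e-06 = 2.94444e-07
Marginal: 1.28337e-13 + 1.35458e-06 + 9.37668e-06 + 2.94444e-07 = 1.10257e-05
So the posterior for Group IV is 2.94444e-07 / 1.10257e-05 ≈ 0.0267.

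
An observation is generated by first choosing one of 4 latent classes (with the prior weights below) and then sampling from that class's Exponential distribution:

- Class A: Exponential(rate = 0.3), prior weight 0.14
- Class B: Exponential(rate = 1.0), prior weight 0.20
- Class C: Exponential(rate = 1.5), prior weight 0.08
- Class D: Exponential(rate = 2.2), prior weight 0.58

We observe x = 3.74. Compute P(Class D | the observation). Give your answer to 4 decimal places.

Posterior ∝ prior × likelihood, so P(k | x) ∝ π_k f_k(x); normalise over all components.
Component likelihoods at x = 3.74:
  L_A = 0.3·e^(−0.3·3.74) = 0.3·e^(−1.1220) = 0.0976884
  L_B = 1.0·e^(−1.0·3.74) = 1.0·e^(−3.7400) = 0.0237541
  L_C = 1.5·e^(−1.5·3.74) = 1.5·e^(−5.6100) = 0.0054916
  L_D = 2.2·e^(−2.2·3.74) = 2.2·e^(−8.2280) = 0.000587554
Weight by the priors:
  π_A·L_A = 0.14 × 0.0976884 = 0.0136764
  π_B·L_B = 0.20 × 0.0237541 = 0.00475082
  π_C·L_C = 0.08 × 0.0054916 = 0.000439328
  π_D·L_D = 0.58 × 0.000587554 = 0.000340781
Sum: 0.0136764 + 0.00475082 + 0.000439328 + 0.000340781 = 0.0192073
Responsibility of Class D: 0.000340781 / 0.0192073 ≈ 0.0177

0.0177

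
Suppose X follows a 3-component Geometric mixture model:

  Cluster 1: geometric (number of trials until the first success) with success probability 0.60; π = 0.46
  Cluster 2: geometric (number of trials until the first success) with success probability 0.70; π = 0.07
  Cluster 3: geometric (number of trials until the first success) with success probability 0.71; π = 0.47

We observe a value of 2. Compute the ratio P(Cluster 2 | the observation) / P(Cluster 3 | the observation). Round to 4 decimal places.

0.1519

The posterior odds equal the prior odds times the likelihood ratio: (P(Z=i)/P(Z=j))·(f_i(x)/f_j(x)).
Component likelihoods at x = 2:
  p_1 = 0.60·(1−0.60)^1 = 0.60·0.4 = 0.24
  p_2 = 0.70·(1−0.70)^1 = 0.70·0.3 = 0.21
  p_3 = 0.71·(1−0.71)^1 = 0.71·0.29 = 0.2059
Odds = (0.07/0.47) × (0.21/0.2059) = 0.148936 × 1.01991 ≈ 0.1519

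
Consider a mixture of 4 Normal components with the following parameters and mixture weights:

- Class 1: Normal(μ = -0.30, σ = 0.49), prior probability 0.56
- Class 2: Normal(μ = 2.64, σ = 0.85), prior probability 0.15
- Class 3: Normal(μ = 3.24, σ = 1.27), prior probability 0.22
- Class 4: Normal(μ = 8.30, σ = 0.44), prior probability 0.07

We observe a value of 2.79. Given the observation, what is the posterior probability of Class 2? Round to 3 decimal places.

0.516

Apply Bayes' rule: the posterior for each component is proportional to its prior times its likelihood at x.
Component likelihoods at x = 2.79:
  f_1 = (1/(0.49·√(2π)))·exp(−(2.79−-0.30)²/(2·0.49²)) = 0.814168·exp(-19.88359) = 1.8853e-09
  f_2 = (1/(0.85·√(2π)))·exp(−(2.79−2.64)²/(2·0.85²)) = 0.469344·exp(-0.01557) = 0.462092
  f_3 = (1/(1.27·√(2π)))·exp(−(2.79−3.24)²/(2·1.27²)) = 0.314128·exp(-0.06278) = 0.295015
  f_4 = (1/(0.44·√(2π)))·exp(−(2.79−8.30)²/(2·0.44²)) = 0.906687·exp(-78.40935) = 8.02989e-35
Prior × likelihood for each component:
  w_1·f_1 = 0.56 × 1.8853e-09 = 1.05577e-09
  w_2·f_2 = 0.15 × 0.462092 = 0.0693139
  w_3·f_3 = 0.22 × 0.295015 = 0.0649032
  w_4·f_4 = 0.07 × 8.02989e-35 = 5.62092e-36
Sum: 1.05577e-09 + 0.0693139 + 0.0649032 + 5.62092e-36 = 0.134217
Responsibility of Class 2: 0.0693139 / 0.134217 ≈ 0.516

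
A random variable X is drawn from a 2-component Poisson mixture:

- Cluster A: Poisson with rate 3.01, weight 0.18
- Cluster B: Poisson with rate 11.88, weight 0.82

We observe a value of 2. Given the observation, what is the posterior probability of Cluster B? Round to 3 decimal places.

0.010

The responsibility of component k is w_k f_k(x) divided by Σ_j w_j f_j(x).
Evaluate each component's likelihood at the observed value:
  f_A = e^(−3.01)·3.01^2/2! = 0.223294
  f_B = e^(−11.88)·11.88^2/2! = 0.00048886
Unnormalised posteriors:
  w_A·f_A = 0.18 × 0.223294 = 0.0401929
  w_B·f_B = 0.82 × 0.00048886 = 0.000400865
Denominator: 0.0401929 + 0.000400865 = 0.0405937
So the posterior for Cluster B is 0.000400865 / 0.0405937 ≈ 0.010.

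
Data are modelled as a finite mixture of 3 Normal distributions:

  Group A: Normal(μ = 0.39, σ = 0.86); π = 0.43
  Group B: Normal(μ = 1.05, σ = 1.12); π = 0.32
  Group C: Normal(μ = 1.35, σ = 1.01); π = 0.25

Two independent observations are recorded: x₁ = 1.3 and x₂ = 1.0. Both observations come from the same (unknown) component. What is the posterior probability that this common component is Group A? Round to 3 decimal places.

0.350

Posterior ∝ prior × likelihood, so P(k | x) ∝ P(Z=k) f_k(x); normalise over all components.
Since both observations come from the same component, the likelihood for component k is f_k(x₁)·f_k(x₂).
  f_A = [(1/(0.86·√(2π)))·exp(−(1.3−0.39)²/(2·0.86²)) = 0.463886·exp(-0.55983) = 0.265021] × [0.360714] = 0.0955968
  f_B = [(1/(1.12·√(2π)))·exp(−(1.3−1.05)²/(2·1.12²)) = 0.356198·exp(-0.02491) = 0.347434] × [0.355844] = 0.123632
  f_C = [(1/(1.01·√(2π)))·exp(−(1.3−1.35)²/(2·1.01²)) = 0.394992·exp(-0.00123) = 0.394509] × [0.371974] = 0.146747
Prior × likelihood for each component:
  P(Z=A)·f_A = 0.43 × 0.0955968 = 0.0411066
  P(Z=B)·f_B = 0.32 × 0.123632 = 0.0395623
  P(Z=C)·f_C = 0.25 × 0.146747 = 0.0366867
Sum: 0.0411066 + 0.0395623 + 0.0366867 = 0.117356
Responsibility of Group A: 0.0411066 / 0.117356 ≈ 0.350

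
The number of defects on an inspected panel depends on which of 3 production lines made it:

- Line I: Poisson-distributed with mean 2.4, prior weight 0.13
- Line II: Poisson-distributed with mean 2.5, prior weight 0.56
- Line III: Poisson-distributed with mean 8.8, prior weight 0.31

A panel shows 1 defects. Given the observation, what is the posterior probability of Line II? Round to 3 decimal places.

The responsibility of component k is P(Z=k) f_k(x) divided by Σ_j P(Z=j) f_j(x).
Poisson probabilities:
  L_I = e^(−2.4)·2.4^1/1! = 0.217723
  L_II = e^(−2.5)·2.5^1/1! = 0.205212
  L_III = e^(−8.8)·8.8^1/1! = 0.00132645
Unnormalised posteriors:
  P(Z=I)·L_I = 0.13 × 0.217723 = 0.028304
  P(Z=II)·L_II = 0.56 × 0.205212 = 0.114919
  P(Z=III)·L_III = 0.31 × 0.00132645 = 0.0004112
Denominator: 0.028304 + 0.114919 + 0.0004112 = 0.143634
P(Line II | data) = 0.114919 / 0.143634 ≈ 0.800

0.800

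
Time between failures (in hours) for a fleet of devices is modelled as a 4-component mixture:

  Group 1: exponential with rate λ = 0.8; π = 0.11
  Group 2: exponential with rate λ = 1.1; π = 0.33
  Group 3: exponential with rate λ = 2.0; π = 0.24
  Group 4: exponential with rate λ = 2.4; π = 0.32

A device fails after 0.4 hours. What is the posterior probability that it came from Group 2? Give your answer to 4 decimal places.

P(component k | x) = π_k·f_k(x) / marginal(x), where marginal(x) = Σ_j π_j·f_j(x).
Exponential densities:
  f_1 = 0.8·e^(−0.8·0.4) = 0.8·e^(−0.3200) = 0.580919
  f_2 = 1.1·e^(−1.1·0.4) = 1.1·e^(−0.4400) = 0.70844
  f_3 = 2.0·e^(−2.0·0.4) = 2.0·e^(−0.8000) = 0.898658
  f_4 = 2.4·e^(−2.4·0.4) = 2.4·e^(−0.9600) = 0.918943
Unnormalised posteriors:
  π_1·f_1 = 0.11 × 0.580919 = 0.0639011
  π_2·f_2 = 0.33 × 0.70844 = 0.233785
  π_3·f_3 = 0.24 × 0.898658 = 0.215678
  π_4·f_4 = 0.32 × 0.918943 = 0.294062
Normaliser: 0.0639011 + 0.233785 + 0.215678 + 0.294062 = 0.807426
So the posterior for Group 2 is 0.233785 / 0.807426 ≈ 0.2895.

0.2895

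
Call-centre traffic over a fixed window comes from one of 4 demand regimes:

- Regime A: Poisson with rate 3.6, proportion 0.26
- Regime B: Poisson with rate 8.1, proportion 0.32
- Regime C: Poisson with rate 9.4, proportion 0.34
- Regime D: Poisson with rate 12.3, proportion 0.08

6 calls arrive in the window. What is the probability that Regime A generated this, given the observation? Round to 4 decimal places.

By Bayes' theorem, P(k | x) = π_k f_k(x) / Σ_j π_j f_j(x).
Poisson probabilities:
  f_A = e^(−3.6)·3.6^6/6! = 0.0826081
  f_B = e^(−8.1)·8.1^6/6! = 0.119067
  f_C = e^(−9.4)·9.4^6/6! = 0.0792623
  f_D = e^(−12.3)·12.3^6/6! = 0.0218915
Unnormalised posteriors:
  π_A·f_A = 0.26 × 0.0826081 = 0.0214781
  π_B·f_B = 0.32 × 0.119067 = 0.0381015
  π_C·f_C = 0.34 × 0.0792623 = 0.0269492
  π_D·f_D = 0.08 × 0.0218915 = 0.00175132
Sum: 0.0214781 + 0.0381015 + 0.0269492 + 0.00175132 = 0.0882801
So the posterior for Regime A is 0.0214781 / 0.0882801 ≈ 0.2433.

0.2433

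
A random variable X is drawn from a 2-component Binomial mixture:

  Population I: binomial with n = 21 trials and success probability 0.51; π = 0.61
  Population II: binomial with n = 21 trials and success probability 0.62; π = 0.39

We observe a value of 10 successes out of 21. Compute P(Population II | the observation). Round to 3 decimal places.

0.216

By Bayes' theorem, P(k | x) = π_k f_k(x) / Σ_j π_j f_j(x).
Binomial probabilities:
  L_I = C(21,10)·0.51^10·0.49^11 = 352716·0.00119042·0.000390982 = 0.164166
  L_II = C(21,10)·0.62^10·0.38^11 = 352716·0.00839299·2.38572e-05 = 0.0706255
Multiply by the mixture weights:
  π_I·L_I = 0.61 × 0.164166 = 0.100141
  π_II·L_II = 0.39 × 0.0706255 = 0.027544
Marginal: 0.100141 + 0.027544 = 0.127685
P(Population II | x) = 0.027544 / 0.127685 ≈ 0.216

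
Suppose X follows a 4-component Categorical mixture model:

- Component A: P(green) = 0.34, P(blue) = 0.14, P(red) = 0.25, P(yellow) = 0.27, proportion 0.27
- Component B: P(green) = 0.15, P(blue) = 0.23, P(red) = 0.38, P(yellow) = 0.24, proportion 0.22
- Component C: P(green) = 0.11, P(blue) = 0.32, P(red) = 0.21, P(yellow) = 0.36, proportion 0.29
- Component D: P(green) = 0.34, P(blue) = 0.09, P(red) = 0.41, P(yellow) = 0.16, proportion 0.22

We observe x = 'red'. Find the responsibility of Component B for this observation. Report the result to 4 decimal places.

0.2766

P(component k | x) = P(Z=k)·f_k(x) / marginal(x), where marginal(x) = Σ_j P(Z=j)·f_j(x).
Component likelihoods at x = 'red':
  L_A = P(red | comp) = 0.25
  L_B = P(red | comp) = 0.38
  L_C = P(red | comp) = 0.21
  L_D = P(red | comp) = 0.41
Prior × likelihood for each component:
  P(Z=A)·L_A = 0.27 × 0.25 = 0.0675
  P(Z=B)·L_B = 0.22 × 0.38 = 0.0836
  P(Z=C)·L_C = 0.29 × 0.21 = 0.0609
  P(Z=D)·L_D = 0.22 × 0.41 = 0.0902
Marginal: 0.0675 + 0.0836 + 0.0609 + 0.0902 = 0.3022
P(Component B | x) ≈ 0.2766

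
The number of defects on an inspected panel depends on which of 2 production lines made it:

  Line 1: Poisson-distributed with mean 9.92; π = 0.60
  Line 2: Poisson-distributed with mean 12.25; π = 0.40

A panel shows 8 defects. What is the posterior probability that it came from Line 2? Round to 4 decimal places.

0.2597

The responsibility of component k is π_k f_k(x) divided by Σ_j π_j f_j(x).
Poisson probabilities:
  p_1 = e^(−9.92)·9.92^8/8! = 0.114386
  p_2 = e^(−12.25)·12.25^8/8! = 0.0601812
Unnormalised posteriors:
  π_1·p_1 = 0.60 × 0.114386 = 0.0686314
  π_2·p_2 = 0.40 × 0.0601812 = 0.0240725
Denominator: 0.0686314 + 0.0240725 = 0.0927039
Responsibility of Line 2: 0.0240725 / 0.0927039 ≈ 0.2597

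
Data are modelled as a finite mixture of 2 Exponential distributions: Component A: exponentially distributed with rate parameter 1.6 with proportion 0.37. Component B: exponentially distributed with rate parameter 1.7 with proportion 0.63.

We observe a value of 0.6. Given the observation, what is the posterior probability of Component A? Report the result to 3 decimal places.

Apply Bayes' rule: the posterior for each component is proportional to its prior times its likelihood at x.
Evaluate each component's likelihood at the observed value:
  f_A = 1.6·e^(−1.6·0.6) = 1.6·e^(−0.9600) = 0.612629
  f_B = 1.7·e^(−1.7·0.6) = 1.7·e^(−1.0200) = 0.613011
Weight by the priors:
  π_A·f_A = 0.37 × 0.612629 = 0.226673
  π_B·f_B = 0.63 × 0.613011 = 0.386197
Marginal: 0.226673 + 0.386197 = 0.61287
So the posterior for Component A is 0.226673 / 0.61287 ≈ 0.370.

0.370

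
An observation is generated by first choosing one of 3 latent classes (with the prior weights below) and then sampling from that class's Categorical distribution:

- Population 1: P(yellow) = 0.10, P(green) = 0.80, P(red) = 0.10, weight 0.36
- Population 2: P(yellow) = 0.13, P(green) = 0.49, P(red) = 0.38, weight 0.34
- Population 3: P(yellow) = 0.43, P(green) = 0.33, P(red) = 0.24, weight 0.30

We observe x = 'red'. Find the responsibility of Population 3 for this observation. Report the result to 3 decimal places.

By Bayes' theorem, P(k | x) = P(Z=k) f_k(x) / Σ_j P(Z=j) f_j(x).
Component likelihoods at x = 'red':
  f_1 = 0.1
  f_2 = 0.38
  f_3 = 0.24
Weight by the priors:
  P(Z=1)·f_1 = 0.36 × 0.1 = 0.036
  P(Z=2)·f_2 = 0.34 × 0.38 = 0.1292
  P(Z=3)·f_3 = 0.30 × 0.24 = 0.072
Marginal: 0.036 + 0.1292 + 0.072 = 0.2372
So the posterior for Population 3 is 0.072 / 0.2372 ≈ 0.304.

0.304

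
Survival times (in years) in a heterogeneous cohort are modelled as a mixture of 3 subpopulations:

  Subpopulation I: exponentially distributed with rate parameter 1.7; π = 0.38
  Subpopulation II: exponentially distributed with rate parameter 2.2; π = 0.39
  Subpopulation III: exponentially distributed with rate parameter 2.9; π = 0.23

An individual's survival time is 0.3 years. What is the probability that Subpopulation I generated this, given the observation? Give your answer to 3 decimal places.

0.349

P(component k | x) = π_k·f_k(x) / marginal(x), where marginal(x) = Σ_j π_j·f_j(x).
Exponential densities:
  f_I = 1.7·e^(−1.7·0.3) = 1.7·e^(−0.5100) = 1.02084
  f_II = 2.2·e^(−2.2·0.3) = 2.2·e^(−0.6600) = 1.13707
  f_III = 2.9·e^(−2.9·0.3) = 2.9·e^(−0.8700) = 1.21496
Weight by the priors:
  π_I·f_I = 0.38 × 1.02084 = 0.38792
  π_II·f_II = 0.39 × 1.13707 = 0.443458
  π_III·f_III = 0.23 × 1.21496 = 0.279441
Evidence: 0.38792 + 0.443458 + 0.279441 = 1.11082
Responsibility of Subpopulation I: 0.38792 / 1.11082 ≈ 0.349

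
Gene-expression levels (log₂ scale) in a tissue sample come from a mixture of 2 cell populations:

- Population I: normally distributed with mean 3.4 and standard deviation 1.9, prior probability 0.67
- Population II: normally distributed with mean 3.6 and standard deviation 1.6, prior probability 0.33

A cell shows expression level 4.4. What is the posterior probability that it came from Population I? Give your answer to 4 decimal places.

0.6278

By Bayes' theorem, P(k | x) = π_k f_k(x) / Σ_j π_j f_j(x).
Component likelihoods at x = 4.4:
  f_I = (1/(1.9·√(2π)))·exp(−(4.4−3.4)²/(2·1.9²)) = 0.209970·exp(-0.13850) = 0.182812
  f_II = (1/(1.6·√(2π)))·exp(−(4.4−3.6)²/(2·1.6²)) = 0.249339·exp(-0.12500) = 0.220041
Weight by the priors:
  π_I·f_I = 0.67 × 0.182812 = 0.122484
  π_II·f_II = 0.33 × 0.220041 = 0.0726135
Evidence: 0.122484 + 0.0726135 = 0.195098
P(Population I | 4.4) = 0.122484 / 0.195098 ≈ 0.6278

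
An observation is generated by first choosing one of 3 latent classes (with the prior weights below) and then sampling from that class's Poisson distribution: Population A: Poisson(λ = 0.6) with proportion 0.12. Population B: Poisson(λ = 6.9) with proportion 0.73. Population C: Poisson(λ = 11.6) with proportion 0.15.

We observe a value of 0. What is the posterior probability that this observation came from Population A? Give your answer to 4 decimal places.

P(component k | x) = P(Z=k)·f_k(x) / marginal(x), where marginal(x) = Σ_j P(Z=j)·f_j(x).
Component likelihoods at x = 0:
  p_A = 0.548812
  p_B = 0.00100779
  p_C = 9.16609e-06
Unnormalised posteriors:
  P(Z=A)·p_A = 0.12 × 0.548812 = 0.0658574
  P(Z=B)·p_B = 0.73 × 0.00100779 = 0.000735683
  P(Z=C)·p_C = 0.15 × 9.16609e-06 = 1.37491e-06
Sum: 0.0658574 + 0.000735683 + 1.37491e-06 = 0.0665945
So the posterior for Population A is 0.0658574 / 0.0665945 ≈ 0.9889.

0.9889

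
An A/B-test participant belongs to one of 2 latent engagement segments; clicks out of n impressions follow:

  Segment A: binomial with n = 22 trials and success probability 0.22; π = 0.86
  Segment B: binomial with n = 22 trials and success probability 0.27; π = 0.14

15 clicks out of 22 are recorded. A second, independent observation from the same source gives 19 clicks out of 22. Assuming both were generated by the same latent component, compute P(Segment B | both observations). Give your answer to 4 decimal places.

P(component k | x) = P(Z=k)·f_k(x) / marginal(x), where marginal(x) = Σ_j P(Z=j)·f_j(x).
Since both observations come from the same component, the likelihood for component k is f_k(x₁)·f_k(x₂).
  f_A = [4.10052e-06] × [2.34334e-10] = 9.60891e-16
  f_B = [5.56612e-05] × [9.40591e-09] = 5.23545e-13
Unnormalised posteriors:
  P(Z=A)·f_A = 0.86 × 9.60891e-16 = 8.26367e-16
  P(Z=B)·f_B = 0.14 × 5.23545e-13 = 7.32963e-14
Marginal: 8.26367e-16 + 7.32963e-14 = 7.41226e-14
So the posterior for Segment B is 7.32963e-14 / 7.41226e-14 ≈ 0.9889.

0.9889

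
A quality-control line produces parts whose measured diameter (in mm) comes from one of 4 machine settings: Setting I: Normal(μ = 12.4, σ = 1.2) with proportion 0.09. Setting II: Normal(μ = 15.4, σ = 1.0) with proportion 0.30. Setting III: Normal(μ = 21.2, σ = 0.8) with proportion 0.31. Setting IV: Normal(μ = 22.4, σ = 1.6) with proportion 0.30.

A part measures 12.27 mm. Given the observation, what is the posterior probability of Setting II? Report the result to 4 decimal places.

0.0291

By Bayes' theorem, P(k | x) = P(Z=k) f_k(x) / Σ_j P(Z=j) f_j(x).
Evaluate each component's likelihood at the observed value:
  p_I = 0.330507
  p_II = 0.00297537
  p_III = 4.3749e-28
  p_IV = 4.92609e-10
Multiply by the mixture weights:
  P(Z=I)·p_I = 0.09 × 0.330507 = 0.0297456
  P(Z=II)·p_II = 0.30 × 0.00297537 = 0.00089261
  P(Z=III)·p_III = 0.31 × 4.3749e-28 = 1.35622e-28
  P(Z=IV)·p_IV = 0.30 × 4.92609e-10 = 1.47783e-10
Sum: 0.0297456 + 0.00089261 + 1.35622e-28 + 1.47783e-10 = 0.0306382
P(Setting II | x) ≈ 0.0291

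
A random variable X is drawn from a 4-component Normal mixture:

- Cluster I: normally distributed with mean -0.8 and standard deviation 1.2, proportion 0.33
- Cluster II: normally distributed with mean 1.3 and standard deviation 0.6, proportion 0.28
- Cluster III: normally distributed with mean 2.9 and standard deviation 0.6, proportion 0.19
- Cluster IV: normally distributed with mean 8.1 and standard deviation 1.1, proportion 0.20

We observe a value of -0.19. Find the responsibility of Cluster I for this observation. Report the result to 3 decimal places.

The responsibility of component k is π_k f_k(x) divided by Σ_j π_j f_j(x).
Evaluate each component's likelihood at the observed value:
  L_I = (1/(1.2·√(2π)))·exp(−(-0.19−-0.8)²/(2·1.2²)) = 0.332452·exp(-0.12920) = 0.292158
  L_II = (1/(0.6·√(2π)))·exp(−(-0.19−1.3)²/(2·0.6²)) = 0.664904·exp(-3.08347) = 0.0304526
  L_III = (1/(0.6·√(2π)))·exp(−(-0.19−2.9)²/(2·0.6²)) = 0.664904·exp(-13.26125) = 1.15737e-06
  L_IV = (1/(1.1·√(2π)))·exp(−(-0.19−8.1)²/(2·1.1²)) = 0.362675·exp(-28.39839) = 1.68366e-13
Prior × likelihood for each component:
  π_I·L_I = 0.33 × 0.292158 = 0.096412
  π_II·L_II = 0.28 × 0.0304526 = 0.00852672
  π_III·L_III = 0.19 × 1.15737e-06 = 2.199e-07
  π_IV·L_IV = 0.20 × 1.68366e-13 = 3.36732e-14
Marginal: 0.096412 + 0.00852672 + 2.199e-07 + 3.36732e-14 = 0.104939
So the posterior for Cluster I is 0.096412 / 0.104939 ≈ 0.919.

0.919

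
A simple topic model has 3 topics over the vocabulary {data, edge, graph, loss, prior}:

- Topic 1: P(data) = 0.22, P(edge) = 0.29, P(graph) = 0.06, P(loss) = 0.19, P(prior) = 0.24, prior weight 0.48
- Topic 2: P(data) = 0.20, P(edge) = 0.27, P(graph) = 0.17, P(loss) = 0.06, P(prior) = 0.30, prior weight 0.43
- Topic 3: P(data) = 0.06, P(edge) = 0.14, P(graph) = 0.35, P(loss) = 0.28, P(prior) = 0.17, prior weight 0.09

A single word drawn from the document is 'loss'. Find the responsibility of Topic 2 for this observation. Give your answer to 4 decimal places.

0.1814

P(component k | x) = P(Z=k)·f_k(x) / marginal(x), where marginal(x) = Σ_j P(Z=j)·f_j(x).
Categorical probabilities:
  p_1 = P(loss | comp) = 0.19
  p_2 = P(loss | comp) = 0.06
  p_3 = P(loss | comp) = 0.28
Prior × likelihood for each component:
  P(Z=1)·p_1 = 0.48 × 0.19 = 0.0912
  P(Z=2)·p_2 = 0.43 × 0.06 = 0.0258
  P(Z=3)·p_3 = 0.09 × 0.28 = 0.0252
Denominator: 0.0912 + 0.0258 + 0.0252 = 0.1422
Responsibility of Topic 2: 0.0258 / 0.1422 ≈ 0.1814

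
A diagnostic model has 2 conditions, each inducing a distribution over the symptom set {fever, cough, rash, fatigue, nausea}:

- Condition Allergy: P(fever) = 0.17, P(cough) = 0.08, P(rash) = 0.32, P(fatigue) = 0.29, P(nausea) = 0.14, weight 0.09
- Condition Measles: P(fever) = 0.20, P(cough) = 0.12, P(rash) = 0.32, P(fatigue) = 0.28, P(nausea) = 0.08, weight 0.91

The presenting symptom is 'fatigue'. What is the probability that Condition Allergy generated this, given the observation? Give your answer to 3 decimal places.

0.093

By Bayes' theorem, P(k | x) = w_k f_k(x) / Σ_j w_j f_j(x).
Evaluate each component's likelihood at the observed value:
  f_Allergy = P(fatigue | comp) = 0.29
  f_Measles = P(fatigue | comp) = 0.28
Weight by the priors:
  w_Allergy·f_Allergy = 0.09 × 0.29 = 0.0261
  w_Measles·f_Measles = 0.91 × 0.28 = 0.2548
Marginal: 0.0261 + 0.2548 = 0.2809
Responsibility of Condition Allergy: 0.0261 / 0.2809 ≈ 0.093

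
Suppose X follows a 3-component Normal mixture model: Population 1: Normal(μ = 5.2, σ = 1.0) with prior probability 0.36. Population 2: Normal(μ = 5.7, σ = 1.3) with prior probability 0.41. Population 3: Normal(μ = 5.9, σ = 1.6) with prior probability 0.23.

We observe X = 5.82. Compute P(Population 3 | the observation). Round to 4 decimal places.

The responsibility of component k is π_k f_k(x) divided by Σ_j π_j f_j(x).
Component likelihoods at x = 5.82:
  p_1 = 0.329184
  p_2 = 0.305574
  p_3 = 0.249027
Weight by the priors:
  π_1·p_1 = 0.36 × 0.329184 = 0.118506
  π_2·p_2 = 0.41 × 0.305574 = 0.125285
  π_3·p_3 = 0.23 × 0.249027 = 0.0572763
Normaliser: 0.118506 + 0.125285 + 0.0572763 = 0.301068
P(Population 3 | x) = 0.0572763 / 0.301068 ≈ 0.1902

0.1902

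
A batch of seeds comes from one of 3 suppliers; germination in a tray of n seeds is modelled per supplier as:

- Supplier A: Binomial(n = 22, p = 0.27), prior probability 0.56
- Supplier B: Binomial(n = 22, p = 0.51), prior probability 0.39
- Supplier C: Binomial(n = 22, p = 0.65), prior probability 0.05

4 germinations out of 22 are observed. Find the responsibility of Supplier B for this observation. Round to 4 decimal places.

Apply Bayes' rule: the posterior for each component is proportional to its prior times its likelihood at x.
Binomial probabilities:
  f_A = C(22,4)·0.27^4·0.73^18 = 7315·0.00531441·0.00346586 = 0.134735
  f_B = C(22,4)·0.51^4·0.49^18 = 7315·0.067652·2.65173e-06 = 0.00131227
  f_C = C(22,4)·0.65^4·0.35^18 = 7315·0.178506·6.2119e-09 = 8.11134e-06
Unnormalised posteriors:
  π_A·f_A = 0.56 × 0.134735 = 0.0754517
  π_B·f_B = 0.39 × 0.00131227 = 0.000511787
  π_C·f_C = 0.05 × 8.11134e-06 = 4.05567e-07
Sum: 0.0754517 + 0.000511787 + 4.05567e-07 = 0.0759639
P(Supplier B | data) = 0.000511787 / 0.0759639 ≈ 0.0067

0.0067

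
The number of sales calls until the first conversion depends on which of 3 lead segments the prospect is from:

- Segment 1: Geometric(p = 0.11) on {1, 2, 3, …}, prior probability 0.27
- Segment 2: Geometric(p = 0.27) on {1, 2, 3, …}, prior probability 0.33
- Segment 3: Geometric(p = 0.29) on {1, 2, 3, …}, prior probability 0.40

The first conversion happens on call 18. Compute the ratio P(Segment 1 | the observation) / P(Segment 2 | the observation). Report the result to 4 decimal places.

9.6832

The posterior odds equal the prior odds times the likelihood ratio: (π_i/π_j)·(f_i(x)/f_j(x)).
Evaluate each component's likelihood at the observed value:
  L_1 = 0.0151713
  L_2 = 0.00128189
  L_3 = 0.000858598
Posterior odds = (π_1·L_1) / (π_2·L_2) = (0.27·0.0151713) / (0.33·0.00128189) = 0.00409625 / 0.000423025 ≈ 9.6832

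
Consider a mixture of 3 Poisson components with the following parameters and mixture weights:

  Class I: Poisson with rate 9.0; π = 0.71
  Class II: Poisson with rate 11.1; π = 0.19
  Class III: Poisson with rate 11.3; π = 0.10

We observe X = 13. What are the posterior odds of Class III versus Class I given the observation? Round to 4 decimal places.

0.2721

Since P(k|x) ∝ P(Z=k) f_k(x), the posterior odds are P(Z=i) f_i(x) / (P(Z=j) f_j(x)).
Poisson probabilities:
  f_I = e^(−9.0)·9.0^13/13! = 0.0503758
  f_II = e^(−11.1)·11.1^13/13! = 0.0942431
  f_III = e^(−11.3)·11.3^13/13! = 0.0973222
Posterior odds = (P(Z=III)·f_III) / (P(Z=I)·f_I) = (0.10·0.0973222) / (0.71·0.0503758) = 0.00973222 / 0.0357668 ≈ 0.2721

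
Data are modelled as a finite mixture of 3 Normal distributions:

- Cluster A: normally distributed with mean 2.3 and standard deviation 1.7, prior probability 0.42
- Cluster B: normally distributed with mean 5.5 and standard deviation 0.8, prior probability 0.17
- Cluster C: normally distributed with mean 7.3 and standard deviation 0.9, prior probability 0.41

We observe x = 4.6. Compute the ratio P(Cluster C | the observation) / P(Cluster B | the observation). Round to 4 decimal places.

Only the two components matter; the odds are (π_i f_i(x)) / (π_j f_j(x)).
Evaluate each component's likelihood at the observed value:
  f_A = (1/(1.7·√(2π)))·exp(−(4.6−2.3)²/(2·1.7²)) = 0.234672·exp(-0.91522) = 0.0939689
  f_B = (1/(0.8·√(2π)))·exp(−(4.6−5.5)²/(2·0.8²)) = 0.498678·exp(-0.63281) = 0.264846
  f_C = (1/(0.9·√(2π)))·exp(−(4.6−7.3)²/(2·0.9²)) = 0.443269·exp(-4.50000) = 0.00492428
Odds = (0.41/0.17) × (0.00492428/0.264846) = 2.41176 × 0.018593 ≈ 0.0448

0.0448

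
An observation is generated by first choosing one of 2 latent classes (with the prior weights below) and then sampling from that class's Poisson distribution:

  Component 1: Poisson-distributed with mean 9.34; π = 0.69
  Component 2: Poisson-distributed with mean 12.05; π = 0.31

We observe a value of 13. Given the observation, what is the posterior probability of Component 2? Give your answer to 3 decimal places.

P(component k | x) = π_k·f_k(x) / marginal(x), where marginal(x) = Σ_j π_j·f_j(x).
Component likelihoods at x = 13:
  L_1 = e^(−9.34)·9.34^13/13! = 0.0580656
  L_2 = e^(−12.05)·12.05^13/13! = 0.105999
Unnormalised posteriors:
  π_1·L_1 = 0.69 × 0.0580656 = 0.0400652
  π_2·L_2 = 0.31 × 0.105999 = 0.0328598
Evidence: 0.0400652 + 0.0328598 = 0.072925
P(Component 2 | data) = 0.0328598 / 0.072925 ≈ 0.451

0.451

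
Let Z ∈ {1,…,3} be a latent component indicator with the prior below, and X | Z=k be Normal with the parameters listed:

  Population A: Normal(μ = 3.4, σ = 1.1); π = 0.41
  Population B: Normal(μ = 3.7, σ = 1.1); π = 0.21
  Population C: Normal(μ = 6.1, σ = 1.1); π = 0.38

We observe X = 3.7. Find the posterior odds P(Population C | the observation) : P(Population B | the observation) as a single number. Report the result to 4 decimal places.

0.1674

Only the two components matter; the odds are (P(Z=i) f_i(x)) / (P(Z=j) f_j(x)).
Normal densities:
  f_A = (1/(1.1·√(2π)))·exp(−(3.7−3.4)²/(2·1.1²)) = 0.362675·exp(-0.03719) = 0.349435
  f_B = (1/(1.1·√(2π)))·exp(−(3.7−3.7)²/(2·1.1²)) = 0.362675·exp(-0.00000) = 0.362675
  f_C = (1/(1.1·√(2π)))·exp(−(3.7−6.1)²/(2·1.1²)) = 0.362675·exp(-2.38017) = 0.0335602
Odds = (0.38/0.21) × (0.0335602/0.362675) = 1.80952 × 0.0925353 ≈ 0.1674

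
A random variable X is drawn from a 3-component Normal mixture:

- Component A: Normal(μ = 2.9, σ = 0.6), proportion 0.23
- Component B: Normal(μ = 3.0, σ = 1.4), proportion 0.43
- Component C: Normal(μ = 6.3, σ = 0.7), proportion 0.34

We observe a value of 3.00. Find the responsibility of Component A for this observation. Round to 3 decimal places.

0.552

P(component k | x) = π_k·f_k(x) / marginal(x), where marginal(x) = Σ_j π_j·f_j(x).
Normal densities:
  f_A = (1/(0.6·√(2π)))·exp(−(3.00−2.9)²/(2·0.6²)) = 0.664904·exp(-0.01389) = 0.655733
  f_B = (1/(1.4·√(2π)))·exp(−(3.00−3.0)²/(2·1.4²)) = 0.284959·exp(-0.00000) = 0.284959
  f_C = (1/(0.7·√(2π)))·exp(−(3.00−6.3)²/(2·0.7²)) = 0.569918·exp(-11.11224) = 8.50796e-06
Prior × likelihood for each component:
  π_A·f_A = 0.23 × 0.655733 = 0.150819
  π_B·f_B = 0.43 × 0.284959 = 0.122532
  π_C·f_C = 0.34 × 8.50796e-06 = 2.89271e-06
Denominator: 0.150819 + 0.122532 + 2.89271e-06 = 0.273354
P(Component A | 3.00) ≈ 0.552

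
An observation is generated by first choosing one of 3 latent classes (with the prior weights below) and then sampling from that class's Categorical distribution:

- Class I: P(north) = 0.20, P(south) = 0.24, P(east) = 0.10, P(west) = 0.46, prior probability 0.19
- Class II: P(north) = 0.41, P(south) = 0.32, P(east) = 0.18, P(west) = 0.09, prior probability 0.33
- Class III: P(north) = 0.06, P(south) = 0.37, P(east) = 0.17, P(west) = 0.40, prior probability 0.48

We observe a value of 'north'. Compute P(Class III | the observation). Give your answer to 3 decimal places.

0.143

By Bayes' theorem, P(k | x) = w_k f_k(x) / Σ_j w_j f_j(x).
Component likelihoods at x = 'north':
  f_I = 0.2
  f_II = 0.41
  f_III = 0.06
Multiply by the mixture weights:
  w_I·f_I = 0.19 × 0.2 = 0.038
  w_II·f_II = 0.33 × 0.41 = 0.1353
  w_III·f_III = 0.48 × 0.06 = 0.0288
Sum: 0.038 + 0.1353 + 0.0288 = 0.2021
Responsibility of Class III: 0.0288 / 0.2021 ≈ 0.143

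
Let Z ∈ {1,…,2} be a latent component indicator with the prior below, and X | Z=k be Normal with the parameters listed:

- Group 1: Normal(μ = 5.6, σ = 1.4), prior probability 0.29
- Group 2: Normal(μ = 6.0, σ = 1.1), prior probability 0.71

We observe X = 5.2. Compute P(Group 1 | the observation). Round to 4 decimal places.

0.2864

Posterior ∝ prior × likelihood, so P(k | x) ∝ P(Z=k) f_k(x); normalise over all components.
Normal densities:
  f_1 = 0.273562
  f_2 = 0.278396
Multiply by the mixture weights:
  P(Z=1)·f_1 = 0.29 × 0.273562 = 0.079333
  P(Z=2)·f_2 = 0.71 × 0.278396 = 0.197661
Denominator: 0.079333 + 0.197661 = 0.276994
Responsibility of Group 1: 0.079333 / 0.276994 ≈ 0.2864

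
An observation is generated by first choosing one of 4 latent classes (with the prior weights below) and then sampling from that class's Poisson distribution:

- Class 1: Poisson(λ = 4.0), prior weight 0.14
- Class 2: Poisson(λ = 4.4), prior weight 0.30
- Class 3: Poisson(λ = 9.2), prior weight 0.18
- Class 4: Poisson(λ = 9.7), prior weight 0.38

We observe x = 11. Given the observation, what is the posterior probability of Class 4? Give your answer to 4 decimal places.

0.6806

P(component k | x) = π_k·f_k(x) / marginal(x), where marginal(x) = Σ_j π_j·f_j(x).
Component likelihoods at x = 11:
  L_1 = e^(−4.0)·4.0^11/11! = 0.00192454
  L_2 = e^(−4.4)·4.4^11/11! = 0.00368068
  L_3 = e^(−9.2)·9.2^11/11! = 0.101158
  L_4 = e^(−9.7)·9.7^11/11! = 0.109819
Prior × likelihood for each component:
  π_1·L_1 = 0.14 × 0.00192454 = 0.000269435
  π_2·L_2 = 0.30 × 0.00368068 = 0.0011042
  π_3·L_3 = 0.18 × 0.101158 = 0.0182085
  π_4·L_4 = 0.38 × 0.109819 = 0.0417312
Evidence: 0.000269435 + 0.0011042 + 0.0182085 + 0.0417312 = 0.0613133
P(Class 4 | the observation) ≈ 0.6806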